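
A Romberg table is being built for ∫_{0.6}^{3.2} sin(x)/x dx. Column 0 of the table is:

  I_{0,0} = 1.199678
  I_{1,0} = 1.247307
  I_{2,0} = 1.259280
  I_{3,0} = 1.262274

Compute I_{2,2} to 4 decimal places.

1.2633

I_{1,1} = (4·1.247307 − 1.199678) / 3 = 1.263183
I_{2,1} = 1.259280 + (1.259280 − 1.247307)/3 = 1.263271
I_{2,2} = 1.263271 + (1.263271 − 1.263183)/15 = 1.263277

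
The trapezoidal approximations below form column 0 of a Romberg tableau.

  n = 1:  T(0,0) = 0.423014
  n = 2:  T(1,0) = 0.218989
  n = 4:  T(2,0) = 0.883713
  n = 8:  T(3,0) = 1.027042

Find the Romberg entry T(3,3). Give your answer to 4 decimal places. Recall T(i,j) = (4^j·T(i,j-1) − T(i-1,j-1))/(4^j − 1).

1.0713

T(1,1) = 0.218989 + (0.218989 − 0.423014)/3 = 0.150981
T(2,1) = (4·0.883713 − 0.218989) / 3 = 1.105288
T(3,1) = 1.027042 + (1.027042 − 0.883713)/3 = 1.074818
T(2,2) = (16·1.105288 − 0.150981) / 15 = 1.168908
T(3,2) = (16·1.074818 − 1.105288) / 15 = 1.072787
T(3,3) = 1.072787 + (1.072787 − 1.168908)/63 = 1.071261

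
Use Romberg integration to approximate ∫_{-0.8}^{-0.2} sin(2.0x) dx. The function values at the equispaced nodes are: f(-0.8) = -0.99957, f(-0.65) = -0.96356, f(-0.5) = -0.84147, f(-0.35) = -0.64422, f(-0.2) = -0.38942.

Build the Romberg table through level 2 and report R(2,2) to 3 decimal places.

R(0,0) (trapezoid, 1 panel, h=0.6000): -0.41670
R(1,0) (trapezoid, 2 panels, h=0.3000): -0.46079
R(2,0) (trapezoid, 4 panels, h=0.1500): -0.47156
R(1,1) = -0.46079 + (-0.46079 − (-0.41670))/3 = -0.47549
R(2,1) = -0.47156 + (-0.47156 − (-0.46079))/3 = -0.47515
R(2,2) = -0.47515 + (-0.47515 − (-0.47549))/15 = -0.47513

-0.475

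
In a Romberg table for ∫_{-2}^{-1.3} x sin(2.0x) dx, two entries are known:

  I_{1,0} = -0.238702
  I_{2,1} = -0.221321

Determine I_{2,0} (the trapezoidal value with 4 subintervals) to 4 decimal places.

From I_{2,1} = (4·I_{2,0} − I_{1,0})/3, solve for I_{2,0}:
4·I_{2,0} = 3·(-0.221321) + (-0.238702) = -0.902665
I_{2,0} = -0.225666

-0.2257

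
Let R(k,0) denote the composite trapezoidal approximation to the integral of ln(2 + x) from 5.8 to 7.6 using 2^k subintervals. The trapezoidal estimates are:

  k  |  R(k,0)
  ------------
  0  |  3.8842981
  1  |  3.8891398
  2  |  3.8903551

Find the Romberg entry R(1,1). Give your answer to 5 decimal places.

Richardson extrapolation on the trapezoidal column (denominator 4−1=3):
R(1,1) = 3.8891398 + (3.8891398 − 3.8842981)/3 = 3.8907537

3.89075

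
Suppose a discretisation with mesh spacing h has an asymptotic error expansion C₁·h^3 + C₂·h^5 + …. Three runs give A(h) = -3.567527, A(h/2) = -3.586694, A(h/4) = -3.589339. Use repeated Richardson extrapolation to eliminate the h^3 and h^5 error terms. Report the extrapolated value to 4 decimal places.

First eliminate the h^3 term (factor 2^3 = 8):
  B₁ = (8·(-3.586694) − (-3.567527))/7 = -3.589432
  B₂ = (8·(-3.589339) − (-3.586694))/7 = -3.589717
Then eliminate the h^5 term (factor 2^5 = 32):
  (32·(-3.589717) − (-3.589432))/31 = -3.589726

-3.5897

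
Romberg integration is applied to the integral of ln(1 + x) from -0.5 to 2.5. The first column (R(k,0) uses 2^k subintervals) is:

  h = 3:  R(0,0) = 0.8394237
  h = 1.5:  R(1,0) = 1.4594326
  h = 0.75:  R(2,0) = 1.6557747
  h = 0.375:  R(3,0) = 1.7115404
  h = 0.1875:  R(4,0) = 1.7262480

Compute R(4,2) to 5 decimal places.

Richardson extrapolation on the trapezoidal column (denominator 4−1=3):
R(3,1) = 1.7115404 + (1.7115404 − 1.6557747)/3 = 1.7301290
R(4,1) = (4·1.7262480 − 1.7115404) / 3 = 1.7311505
R(4,2) = 1.7311505 + (1.7311505 − 1.7301290)/15 = 1.7312186
(Column j=1 coincides with Simpson's rule on the same nodes.)

1.73122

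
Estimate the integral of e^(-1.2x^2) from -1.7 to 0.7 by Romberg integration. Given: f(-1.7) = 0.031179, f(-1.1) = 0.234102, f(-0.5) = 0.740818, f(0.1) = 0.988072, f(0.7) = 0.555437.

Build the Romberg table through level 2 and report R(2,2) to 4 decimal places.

R(0,0) (trapezoid, 1 panel, h=2.4000): 0.703939
R(1,0) (trapezoid, 2 panels, h=1.2000): 1.240951
R(2,0) (trapezoid, 4 panels, h=0.6000): 1.353780
R(1,1) = 1.240951 + (1.240951 − 0.703939)/3 = 1.419955
R(2,1) = 1.353780 + (1.353780 − 1.240951)/3 = 1.391390
R(2,2) = 1.391390 + (1.391390 − 1.419955)/15 = 1.389486

1.3895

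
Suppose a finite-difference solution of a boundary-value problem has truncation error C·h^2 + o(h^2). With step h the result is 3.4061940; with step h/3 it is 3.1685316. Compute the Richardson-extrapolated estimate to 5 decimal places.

The leading error scales as h^2; refining by a factor of 3 reduces it by 3^2 = 9.
Extrapolated value = (9·A(h/3) − A(h)) / (9 − 1)
= (9·3.1685316 − 3.4061940) / 8
= 25.1105904 / 8 = 3.1388238

3.13882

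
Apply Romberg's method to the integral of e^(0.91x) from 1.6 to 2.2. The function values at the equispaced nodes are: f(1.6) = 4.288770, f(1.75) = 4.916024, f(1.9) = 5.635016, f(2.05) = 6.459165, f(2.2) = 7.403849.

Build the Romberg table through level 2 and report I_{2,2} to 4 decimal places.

3.4232

I_{0,0} (trapezoid, 1 panel, h=0.6000): 3.507786
I_{1,0} (trapezoid, 2 panels, h=0.3000): 3.444398
I_{2,0} (trapezoid, 4 panels, h=0.1500): 3.428477
I_{1,1} = 3.444398 + (3.444398 − 3.507786)/3 = 3.423269
I_{2,1} = 3.428477 + (3.428477 − 3.444398)/3 = 3.423170
I_{2,2} = 3.423170 + (3.423170 − 3.423269)/15 = 3.423163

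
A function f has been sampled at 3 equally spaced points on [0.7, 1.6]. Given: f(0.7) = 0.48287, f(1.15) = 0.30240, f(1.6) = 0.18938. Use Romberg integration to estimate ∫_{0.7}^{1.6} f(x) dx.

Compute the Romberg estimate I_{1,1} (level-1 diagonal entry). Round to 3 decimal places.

I_{0,0} (trapezoid, 1 panel, h=0.9000): 0.30251
I_{1,0} (trapezoid, 2 panels, h=0.4500): 0.28734
I_{1,1} = 0.28734 + (0.28734 − 0.30251)/3 = 0.28228

0.282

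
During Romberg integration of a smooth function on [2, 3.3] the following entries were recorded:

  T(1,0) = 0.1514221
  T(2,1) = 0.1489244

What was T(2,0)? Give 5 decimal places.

From T(2,1) = (4·T(2,0) − T(1,0))/3, solve for T(2,0):
4·T(2,0) = 3·0.1489244 + 0.1514221 = 0.5981953
T(2,0) = 0.1495488

0.14955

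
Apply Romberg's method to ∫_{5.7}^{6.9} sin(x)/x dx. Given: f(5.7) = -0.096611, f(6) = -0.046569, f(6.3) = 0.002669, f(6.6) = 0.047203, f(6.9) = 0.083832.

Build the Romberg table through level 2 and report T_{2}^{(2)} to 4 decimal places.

-0.0005

T_{0}^{(0)} (trapezoid, 1 panel, h=1.2000): -0.007667
T_{1}^{(0)} (trapezoid, 2 panels, h=0.6000): -0.002232
T_{2}^{(0)} (trapezoid, 4 panels, h=0.3000): -0.000926
T_{1}^{(1)} = -0.002232 + (-0.002232 − (-0.007667))/3 = -0.000420
T_{2}^{(1)} = -0.000926 + (-0.000926 − (-0.002232))/3 = -0.000491
T_{2}^{(2)} = -0.000491 + (-0.000491 − (-0.000420))/15 = -0.000496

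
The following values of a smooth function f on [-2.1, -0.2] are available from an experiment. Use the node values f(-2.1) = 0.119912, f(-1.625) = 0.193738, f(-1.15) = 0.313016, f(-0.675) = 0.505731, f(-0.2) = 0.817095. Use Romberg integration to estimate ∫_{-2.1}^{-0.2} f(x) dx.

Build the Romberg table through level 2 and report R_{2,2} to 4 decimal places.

R_{0,0} (trapezoid, 1 panel, h=1.9000): 0.890157
R_{1,0} (trapezoid, 2 panels, h=0.9500): 0.742444
R_{2,0} (trapezoid, 4 panels, h=0.4750): 0.703470
R_{1,1} = 0.742444 + (0.742444 − 0.890157)/3 = 0.693206
R_{2,1} = 0.703470 + (0.703470 − 0.742444)/3 = 0.690479
R_{2,2} = 0.690479 + (0.690479 − 0.693206)/15 = 0.690297

0.6903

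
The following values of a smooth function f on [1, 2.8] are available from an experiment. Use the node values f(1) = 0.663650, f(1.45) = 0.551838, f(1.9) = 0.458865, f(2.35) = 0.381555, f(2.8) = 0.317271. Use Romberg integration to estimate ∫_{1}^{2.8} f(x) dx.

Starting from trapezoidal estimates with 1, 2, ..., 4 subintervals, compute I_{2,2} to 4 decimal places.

0.8448

I_{0,0} (trapezoid, 1 panel, h=1.8000): 0.882829
I_{1,0} (trapezoid, 2 panels, h=0.9000): 0.854393
I_{2,0} (trapezoid, 4 panels, h=0.4500): 0.847223
I_{1,1} = 0.854393 + (0.854393 − 0.882829)/3 = 0.844914
I_{2,1} = 0.847223 + (0.847223 − 0.854393)/3 = 0.844833
I_{2,2} = 0.844833 + (0.844833 − 0.844914)/15 = 0.844828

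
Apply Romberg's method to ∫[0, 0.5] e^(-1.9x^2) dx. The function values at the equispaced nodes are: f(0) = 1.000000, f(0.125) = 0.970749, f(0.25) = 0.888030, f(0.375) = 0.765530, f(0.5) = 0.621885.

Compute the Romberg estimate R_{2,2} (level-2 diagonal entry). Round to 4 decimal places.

R_{0,0} (trapezoid, 1 panel, h=0.5000): 0.405471
R_{1,0} (trapezoid, 2 panels, h=0.2500): 0.424743
R_{2,0} (trapezoid, 4 panels, h=0.1250): 0.429406
R_{1,1} = 0.424743 + (0.424743 − 0.405471)/3 = 0.431167
R_{2,1} = 0.429406 + (0.429406 − 0.424743)/3 = 0.430960
R_{2,2} = 0.430960 + (0.430960 − 0.431167)/15 = 0.430946

0.4309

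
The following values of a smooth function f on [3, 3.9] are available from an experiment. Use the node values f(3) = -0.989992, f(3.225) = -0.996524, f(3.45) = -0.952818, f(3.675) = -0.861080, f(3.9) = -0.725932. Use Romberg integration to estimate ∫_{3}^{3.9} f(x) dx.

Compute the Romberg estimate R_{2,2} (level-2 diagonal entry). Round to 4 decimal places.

R_{0,0} (trapezoid, 1 panel, h=0.9000): -0.772166
R_{1,0} (trapezoid, 2 panels, h=0.4500): -0.814851
R_{2,0} (trapezoid, 4 panels, h=0.2250): -0.825386
R_{1,1} = -0.814851 + (-0.814851 − (-0.772166))/3 = -0.829079
R_{2,1} = -0.825386 + (-0.825386 − (-0.814851))/3 = -0.828898
R_{2,2} = -0.828898 + (-0.828898 − (-0.829079))/15 = -0.828886

-0.8289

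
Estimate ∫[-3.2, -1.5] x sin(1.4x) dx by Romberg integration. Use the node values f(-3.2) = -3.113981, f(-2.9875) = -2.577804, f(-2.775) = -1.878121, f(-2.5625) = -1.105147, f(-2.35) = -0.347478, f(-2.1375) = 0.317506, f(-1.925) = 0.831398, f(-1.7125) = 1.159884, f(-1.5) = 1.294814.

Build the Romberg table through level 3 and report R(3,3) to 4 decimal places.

R(0,0) (trapezoid, 1 panel, h=1.7000): -1.546292
R(1,0) (trapezoid, 2 panels, h=0.8500): -1.068502
R(2,0) (trapezoid, 4 panels, h=0.4250): -0.979108
R(3,0) (trapezoid, 8 panels, h=0.2125): -0.958236
R(1,1) = -1.068502 + (-1.068502 − (-1.546292))/3 = -0.909239
R(2,1) = -0.979108 + (-0.979108 − (-1.068502))/3 = -0.949310
R(3,1) = -0.958236 + (-0.958236 − (-0.979108))/3 = -0.951279
R(2,2) = -0.949310 + (-0.949310 − (-0.909239))/15 = -0.951981
R(3,2) = -0.951279 + (-0.951279 − (-0.949310))/15 = -0.951410
R(3,3) = -0.951410 + (-0.951410 − (-0.951981))/63 = -0.951401

-0.9514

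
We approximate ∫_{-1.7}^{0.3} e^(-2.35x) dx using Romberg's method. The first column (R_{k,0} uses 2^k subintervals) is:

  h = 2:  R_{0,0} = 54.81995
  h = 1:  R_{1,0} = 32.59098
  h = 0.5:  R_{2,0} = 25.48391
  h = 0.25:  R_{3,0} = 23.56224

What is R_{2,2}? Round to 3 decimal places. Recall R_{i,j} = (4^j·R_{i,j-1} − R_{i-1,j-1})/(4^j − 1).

Richardson extrapolation on the trapezoidal column (denominator 4−1=3):
R_{1,1} = 32.59098 + (32.59098 − 54.81995)/3 = 25.18132
R_{2,1} = 25.48391 + (25.48391 − 32.59098)/3 = 23.11489
R_{2,2} = (16·23.11489 − 25.18132) / 15 = 22.97713

22.977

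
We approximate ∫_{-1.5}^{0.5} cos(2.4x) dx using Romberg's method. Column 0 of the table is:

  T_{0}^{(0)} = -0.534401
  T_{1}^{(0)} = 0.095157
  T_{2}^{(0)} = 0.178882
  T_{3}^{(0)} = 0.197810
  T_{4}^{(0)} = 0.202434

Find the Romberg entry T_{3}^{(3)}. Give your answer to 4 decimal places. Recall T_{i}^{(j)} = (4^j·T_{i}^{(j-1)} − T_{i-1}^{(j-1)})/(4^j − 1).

T_{1}^{(1)} = 0.095157 + (0.095157 − (-0.534401))/3 = 0.305010
T_{2}^{(1)} = 0.178882 + (0.178882 − 0.095157)/3 = 0.206790
T_{3}^{(1)} = 0.197810 + (0.197810 − 0.178882)/3 = 0.204119
T_{2}^{(2)} = (16·0.206790 − 0.305010) / 15 = 0.200242
T_{3}^{(2)} = (16·0.204119 − 0.206790) / 15 = 0.203941
T_{3}^{(3)} = (64·0.203941 − 0.200242) / 63 = 0.204000
(Column j=1 coincides with Simpson's rule on the same nodes.)

0.2040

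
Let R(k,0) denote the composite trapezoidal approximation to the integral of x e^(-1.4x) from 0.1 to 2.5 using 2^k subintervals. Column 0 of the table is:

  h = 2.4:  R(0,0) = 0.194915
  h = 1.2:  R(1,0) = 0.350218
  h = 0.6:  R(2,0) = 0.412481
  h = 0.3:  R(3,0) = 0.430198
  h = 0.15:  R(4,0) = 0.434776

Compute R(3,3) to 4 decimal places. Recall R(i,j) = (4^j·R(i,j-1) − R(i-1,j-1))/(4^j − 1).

0.4363

R(1,1) = 0.350218 + (0.350218 − 0.194915)/3 = 0.401986
R(2,1) = (4·0.412481 − 0.350218) / 3 = 0.433235
R(3,1) = (4·0.430198 − 0.412481) / 3 = 0.436104
R(2,2) = 0.433235 + (0.433235 − 0.401986)/15 = 0.435318
R(3,2) = 0.436104 + (0.436104 − 0.433235)/15 = 0.436295
R(3,3) = (64·0.436295 − 0.435318) / 63 = 0.436311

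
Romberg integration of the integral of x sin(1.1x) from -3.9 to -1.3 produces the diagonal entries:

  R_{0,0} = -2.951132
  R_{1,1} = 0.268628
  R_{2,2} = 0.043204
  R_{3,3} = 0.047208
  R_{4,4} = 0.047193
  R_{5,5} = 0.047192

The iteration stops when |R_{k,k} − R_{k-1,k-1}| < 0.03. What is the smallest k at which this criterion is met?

k = 3

|R_{1,1} − R_{0,0}| = 3.219760 ≥ 0.03
|R_{2,2} − R_{1,1}| = 0.225424 ≥ 0.03
|R_{3,3} − R_{2,2}| = 0.004004 < 0.03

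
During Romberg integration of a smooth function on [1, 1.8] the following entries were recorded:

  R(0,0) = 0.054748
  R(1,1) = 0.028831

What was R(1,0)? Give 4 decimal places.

From R(1,1) = (4·R(1,0) − R(0,0))/3, solve for R(1,0):
4·R(1,0) = 3·0.028831 + 0.054748 = 0.141241
R(1,0) = 0.035310

0.0353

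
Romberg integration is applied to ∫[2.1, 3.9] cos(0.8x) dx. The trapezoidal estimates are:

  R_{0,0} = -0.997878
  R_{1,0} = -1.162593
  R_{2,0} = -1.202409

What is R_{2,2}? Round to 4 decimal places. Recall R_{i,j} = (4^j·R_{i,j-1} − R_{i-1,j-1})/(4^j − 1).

-1.2156

Richardson extrapolation on the trapezoidal column (denominator 4−1=3):
R_{1,1} = (4·(-1.162593) − (-0.997878)) / 3 = -1.217498
R_{2,1} = (4·(-1.202409) − (-1.162593)) / 3 = -1.215681
R_{2,2} = (16·(-1.215681) − (-1.217498)) / 15 = -1.215560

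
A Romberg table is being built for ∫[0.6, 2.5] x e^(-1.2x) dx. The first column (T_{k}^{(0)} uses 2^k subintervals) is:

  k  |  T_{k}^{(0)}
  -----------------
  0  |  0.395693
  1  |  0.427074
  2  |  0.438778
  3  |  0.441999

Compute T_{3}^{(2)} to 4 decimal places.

T_{2}^{(1)} = (4·0.438778 − 0.427074) / 3 = 0.442679
T_{3}^{(1)} = (4·0.441999 − 0.438778) / 3 = 0.443073
T_{3}^{(2)} = (16·0.443073 − 0.442679) / 15 = 0.443099

0.4431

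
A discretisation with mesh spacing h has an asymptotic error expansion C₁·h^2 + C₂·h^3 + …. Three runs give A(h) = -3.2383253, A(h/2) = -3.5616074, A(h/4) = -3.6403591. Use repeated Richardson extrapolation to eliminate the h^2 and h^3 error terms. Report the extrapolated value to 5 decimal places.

-3.66622

First eliminate the h^2 term (factor 2^2 = 4):
  B₁ = (4·(-3.5616074) − (-3.2383253))/3 = -3.6693681
  B₂ = (4·(-3.6403591) − (-3.5616074))/3 = -3.6666097
Then eliminate the h^3 term (factor 2^3 = 8):
  (8·(-3.6666097) − (-3.6693681))/7 = -3.6662156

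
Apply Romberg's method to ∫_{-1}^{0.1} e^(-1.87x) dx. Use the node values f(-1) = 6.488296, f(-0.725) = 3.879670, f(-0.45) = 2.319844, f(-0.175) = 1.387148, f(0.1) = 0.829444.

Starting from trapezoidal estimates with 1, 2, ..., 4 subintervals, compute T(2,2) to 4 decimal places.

3.0262

T(0,0) (trapezoid, 1 panel, h=1.1000): 4.024757
T(1,0) (trapezoid, 2 panels, h=0.5500): 3.288293
T(2,0) (trapezoid, 4 panels, h=0.2750): 3.092521
T(1,1) = 3.288293 + (3.288293 − 4.024757)/3 = 3.042805
T(2,1) = 3.092521 + (3.092521 − 3.288293)/3 = 3.027264
T(2,2) = 3.027264 + (3.027264 − 3.042805)/15 = 3.026228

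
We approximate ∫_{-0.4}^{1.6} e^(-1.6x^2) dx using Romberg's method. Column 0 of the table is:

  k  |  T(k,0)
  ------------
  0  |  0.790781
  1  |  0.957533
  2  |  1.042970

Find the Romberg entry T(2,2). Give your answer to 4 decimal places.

1.0753

Richardson extrapolation on the trapezoidal column (denominator 4−1=3):
T(1,1) = 0.957533 + (0.957533 − 0.790781)/3 = 1.013117
T(2,1) = 1.042970 + (1.042970 − 0.957533)/3 = 1.071449
T(2,2) = 1.071449 + (1.071449 − 1.013117)/15 = 1.075338
(Column j=1 coincides with Simpson's rule on the same nodes.)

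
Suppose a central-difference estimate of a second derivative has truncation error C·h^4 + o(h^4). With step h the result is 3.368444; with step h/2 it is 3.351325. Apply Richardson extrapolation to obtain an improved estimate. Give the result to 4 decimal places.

The leading error scales as h^4; refining by a factor of 2 reduces it by 2^4 = 16.
Extrapolated value = (16·A(h/2) − A(h)) / (16 − 1)
= (16·3.351325 − 3.368444) / 15
= 50.252756 / 15 = 3.350184

3.3502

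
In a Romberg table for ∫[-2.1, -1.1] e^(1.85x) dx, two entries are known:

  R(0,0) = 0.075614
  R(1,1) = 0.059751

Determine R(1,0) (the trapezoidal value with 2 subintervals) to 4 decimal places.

0.0637

From R(1,1) = (4·R(1,0) − R(0,0))/3, solve for R(1,0):
4·R(1,0) = 3·0.059751 + 0.075614 = 0.254867
R(1,0) = 0.063717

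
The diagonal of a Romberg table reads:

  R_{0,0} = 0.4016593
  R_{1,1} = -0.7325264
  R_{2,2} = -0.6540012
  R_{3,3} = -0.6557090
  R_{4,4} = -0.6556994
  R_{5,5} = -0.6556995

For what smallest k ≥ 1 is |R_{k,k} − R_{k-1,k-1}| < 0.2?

k = 2

|R_{1,1} − R_{0,0}| = 1.1341857 ≥ 0.2
|R_{2,2} − R_{1,1}| = 0.0785252 < 0.2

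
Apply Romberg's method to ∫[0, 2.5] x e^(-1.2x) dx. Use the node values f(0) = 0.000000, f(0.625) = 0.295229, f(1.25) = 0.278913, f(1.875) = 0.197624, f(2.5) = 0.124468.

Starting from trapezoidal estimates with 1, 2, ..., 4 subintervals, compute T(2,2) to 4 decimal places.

T(0,0) (trapezoid, 1 panel, h=2.5000): 0.155585
T(1,0) (trapezoid, 2 panels, h=1.2500): 0.426434
T(2,0) (trapezoid, 4 panels, h=0.6250): 0.521250
T(1,1) = 0.426434 + (0.426434 − 0.155585)/3 = 0.516717
T(2,1) = 0.521250 + (0.521250 − 0.426434)/3 = 0.552855
T(2,2) = 0.552855 + (0.552855 − 0.516717)/15 = 0.555264

0.5553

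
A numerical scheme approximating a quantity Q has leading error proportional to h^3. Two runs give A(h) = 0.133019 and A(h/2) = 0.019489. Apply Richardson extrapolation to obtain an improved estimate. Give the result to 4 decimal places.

Extrapolated value = (8·A(h/2) − A(h)) / (8 − 1)
= (8·0.019489 − 0.133019) / 7
= 0.022893 / 7 = 0.003270

0.0033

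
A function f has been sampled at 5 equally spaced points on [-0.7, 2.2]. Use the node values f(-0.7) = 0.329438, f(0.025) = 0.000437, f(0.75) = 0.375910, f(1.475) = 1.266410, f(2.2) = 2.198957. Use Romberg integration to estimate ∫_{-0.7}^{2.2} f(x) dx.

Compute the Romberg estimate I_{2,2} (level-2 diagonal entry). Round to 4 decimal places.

2.0219

I_{0,0} (trapezoid, 1 panel, h=2.9000): 3.666173
I_{1,0} (trapezoid, 2 panels, h=1.4500): 2.378156
I_{2,0} (trapezoid, 4 panels, h=0.7250): 2.107542
I_{1,1} = 2.378156 + (2.378156 − 3.666173)/3 = 1.948817
I_{2,1} = 2.107542 + (2.107542 − 2.378156)/3 = 2.017337
I_{2,2} = 2.017337 + (2.017337 − 1.948817)/15 = 2.021905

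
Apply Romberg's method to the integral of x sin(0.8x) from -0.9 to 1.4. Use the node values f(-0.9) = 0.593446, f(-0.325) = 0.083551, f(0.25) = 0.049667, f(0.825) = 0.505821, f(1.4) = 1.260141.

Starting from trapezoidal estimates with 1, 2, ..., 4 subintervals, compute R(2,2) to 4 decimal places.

R(0,0) (trapezoid, 1 panel, h=2.3000): 2.131625
R(1,0) (trapezoid, 2 panels, h=1.1500): 1.122930
R(2,0) (trapezoid, 4 panels, h=0.5750): 0.900354
R(1,1) = 1.122930 + (1.122930 − 2.131625)/3 = 0.786698
R(2,1) = 0.900354 + (0.900354 − 1.122930)/3 = 0.826162
R(2,2) = 0.826162 + (0.826162 − 0.786698)/15 = 0.828793

0.8288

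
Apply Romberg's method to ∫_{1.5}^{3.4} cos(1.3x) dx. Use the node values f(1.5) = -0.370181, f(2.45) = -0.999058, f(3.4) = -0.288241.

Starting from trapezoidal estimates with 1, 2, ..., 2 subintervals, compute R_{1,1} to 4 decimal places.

-1.4740

R_{0,0} (trapezoid, 1 panel, h=1.9000): -0.625501
R_{1,0} (trapezoid, 2 panels, h=0.9500): -1.261856
R_{1,1} = -1.261856 + (-1.261856 − (-0.625501))/3 = -1.473974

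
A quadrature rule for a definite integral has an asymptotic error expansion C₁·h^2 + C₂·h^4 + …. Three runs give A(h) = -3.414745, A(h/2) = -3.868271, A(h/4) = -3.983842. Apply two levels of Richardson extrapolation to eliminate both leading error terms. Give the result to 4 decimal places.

-4.0226

First eliminate the h^2 term (factor 2^2 = 4):
  B₁ = (4·(-3.868271) − (-3.414745))/3 = -4.019446
  B₂ = (4·(-3.983842) − (-3.868271))/3 = -4.022366
Then eliminate the h^4 term (factor 2^4 = 16):
  (16·(-4.022366) − (-4.019446))/15 = -4.022561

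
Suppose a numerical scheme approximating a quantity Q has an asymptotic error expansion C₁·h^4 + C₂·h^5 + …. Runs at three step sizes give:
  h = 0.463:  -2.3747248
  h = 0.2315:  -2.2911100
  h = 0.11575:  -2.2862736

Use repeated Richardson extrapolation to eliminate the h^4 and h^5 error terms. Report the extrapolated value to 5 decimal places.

First eliminate the h^4 term (factor 2^4 = 16):
  B₁ = (16·(-2.2911100) − (-2.3747248))/15 = -2.2855357
  B₂ = (16·(-2.2862736) − (-2.2911100))/15 = -2.2859512
Then eliminate the h^5 term (factor 2^5 = 32):
  (32·(-2.2859512) − (-2.2855357))/31 = -2.2859646

-2.28596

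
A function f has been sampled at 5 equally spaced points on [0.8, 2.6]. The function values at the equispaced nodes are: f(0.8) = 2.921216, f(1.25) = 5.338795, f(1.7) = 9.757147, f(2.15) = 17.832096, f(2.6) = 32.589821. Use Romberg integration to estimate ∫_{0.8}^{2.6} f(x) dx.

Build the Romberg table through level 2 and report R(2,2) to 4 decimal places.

22.1426

R(0,0) (trapezoid, 1 panel, h=1.8000): 31.959933
R(1,0) (trapezoid, 2 panels, h=0.9000): 24.761399
R(2,0) (trapezoid, 4 panels, h=0.4500): 22.807600
R(1,1) = 24.761399 + (24.761399 − 31.959933)/3 = 22.361888
R(2,1) = 22.807600 + (22.807600 − 24.761399)/3 = 22.156334
R(2,2) = 22.156334 + (22.156334 − 22.361888)/15 = 22.142630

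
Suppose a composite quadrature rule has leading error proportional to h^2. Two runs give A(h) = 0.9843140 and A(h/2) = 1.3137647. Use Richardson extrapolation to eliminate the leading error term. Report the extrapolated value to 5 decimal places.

1.42358

The leading error scales as h^2; refining by a factor of 2 reduces it by 2^2 = 4.
Extrapolated value = (4·A(h/2) − A(h)) / (4 − 1)
= (4·1.3137647 − 0.9843140) / 3
= 4.2707448 / 3 = 1.4235816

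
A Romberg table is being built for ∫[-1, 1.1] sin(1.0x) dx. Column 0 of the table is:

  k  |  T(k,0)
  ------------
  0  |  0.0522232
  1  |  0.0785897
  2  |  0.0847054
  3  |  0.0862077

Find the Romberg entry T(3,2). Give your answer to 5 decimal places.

0.08671

T(2,1) = 0.0847054 + (0.0847054 − 0.0785897)/3 = 0.0867440
T(3,1) = (4·0.0862077 − 0.0847054) / 3 = 0.0867085
T(3,2) = 0.0867085 + (0.0867085 − 0.0867440)/15 = 0.0867061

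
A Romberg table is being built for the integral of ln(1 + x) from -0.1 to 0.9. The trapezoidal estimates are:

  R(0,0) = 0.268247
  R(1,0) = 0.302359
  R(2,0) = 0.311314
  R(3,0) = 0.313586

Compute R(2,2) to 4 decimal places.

Richardson extrapolation on the trapezoidal column (denominator 4−1=3):
R(1,1) = (4·0.302359 − 0.268247) / 3 = 0.313730
R(2,1) = (4·0.311314 − 0.302359) / 3 = 0.314299
R(2,2) = (16·0.314299 − 0.313730) / 15 = 0.314337

0.3143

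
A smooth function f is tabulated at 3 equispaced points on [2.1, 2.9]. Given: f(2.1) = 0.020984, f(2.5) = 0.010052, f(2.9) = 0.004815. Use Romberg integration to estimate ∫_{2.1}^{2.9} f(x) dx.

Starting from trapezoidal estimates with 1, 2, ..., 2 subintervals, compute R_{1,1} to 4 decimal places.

R_{0,0} (trapezoid, 1 panel, h=0.8000): 0.010320
R_{1,0} (trapezoid, 2 panels, h=0.4000): 0.009181
R_{1,1} = 0.009181 + (0.009181 − 0.010320)/3 = 0.008801

0.0088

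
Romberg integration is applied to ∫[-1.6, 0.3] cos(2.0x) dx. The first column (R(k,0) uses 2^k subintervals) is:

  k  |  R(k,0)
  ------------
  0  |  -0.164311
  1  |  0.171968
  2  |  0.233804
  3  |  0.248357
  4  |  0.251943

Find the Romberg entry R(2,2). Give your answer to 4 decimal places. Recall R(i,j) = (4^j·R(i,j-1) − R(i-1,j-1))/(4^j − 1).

0.2524

Richardson extrapolation on the trapezoidal column (denominator 4−1=3):
R(1,1) = (4·0.171968 − (-0.164311)) / 3 = 0.284061
R(2,1) = (4·0.233804 − 0.171968) / 3 = 0.254416
R(2,2) = (16·0.254416 − 0.284061) / 15 = 0.252440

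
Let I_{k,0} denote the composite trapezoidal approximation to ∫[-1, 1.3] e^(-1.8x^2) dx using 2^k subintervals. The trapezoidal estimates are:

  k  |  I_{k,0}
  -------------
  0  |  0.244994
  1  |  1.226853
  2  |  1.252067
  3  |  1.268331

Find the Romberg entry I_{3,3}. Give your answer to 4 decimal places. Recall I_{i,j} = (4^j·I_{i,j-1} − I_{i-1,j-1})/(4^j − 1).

1.2752

I_{1,1} = 1.226853 + (1.226853 − 0.244994)/3 = 1.554139
I_{2,1} = 1.252067 + (1.252067 − 1.226853)/3 = 1.260472
I_{3,1} = 1.268331 + (1.268331 − 1.252067)/3 = 1.273752
I_{2,2} = (16·1.260472 − 1.554139) / 15 = 1.240894
I_{3,2} = 1.273752 + (1.273752 − 1.260472)/15 = 1.274637
I_{3,3} = (64·1.274637 − 1.240894) / 63 = 1.275173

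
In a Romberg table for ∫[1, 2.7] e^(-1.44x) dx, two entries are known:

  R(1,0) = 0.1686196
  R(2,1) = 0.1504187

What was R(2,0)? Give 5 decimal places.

From R(2,1) = (4·R(2,0) − R(1,0))/3, solve for R(2,0):
4·R(2,0) = 3·0.1504187 + 0.1686196 = 0.6198757
R(2,0) = 0.1549689

0.15497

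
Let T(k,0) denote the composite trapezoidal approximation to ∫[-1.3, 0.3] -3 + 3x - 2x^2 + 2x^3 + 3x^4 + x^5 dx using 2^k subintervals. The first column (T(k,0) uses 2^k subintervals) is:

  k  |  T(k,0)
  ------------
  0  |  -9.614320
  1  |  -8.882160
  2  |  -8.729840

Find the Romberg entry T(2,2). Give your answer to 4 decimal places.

Richardson extrapolation on the trapezoidal column (denominator 4−1=3):
T(1,1) = -8.882160 + (-8.882160 − (-9.614320))/3 = -8.638107
T(2,1) = (4·(-8.729840) − (-8.882160)) / 3 = -8.679067
T(2,2) = (16·(-8.679067) − (-8.638107)) / 15 = -8.681798

-8.6818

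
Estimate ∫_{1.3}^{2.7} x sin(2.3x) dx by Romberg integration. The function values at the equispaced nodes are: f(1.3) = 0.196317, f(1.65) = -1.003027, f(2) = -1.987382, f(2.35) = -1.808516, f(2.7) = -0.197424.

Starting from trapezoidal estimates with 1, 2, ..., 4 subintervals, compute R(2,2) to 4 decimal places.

-1.7706

R(0,0) (trapezoid, 1 panel, h=1.4000): -0.000775
R(1,0) (trapezoid, 2 panels, h=0.7000): -1.391555
R(2,0) (trapezoid, 4 panels, h=0.3500): -1.679817
R(1,1) = -1.391555 + (-1.391555 − (-0.000775))/3 = -1.855148
R(2,1) = -1.679817 + (-1.679817 − (-1.391555))/3 = -1.775904
R(2,2) = -1.775904 + (-1.775904 − (-1.855148))/15 = -1.770621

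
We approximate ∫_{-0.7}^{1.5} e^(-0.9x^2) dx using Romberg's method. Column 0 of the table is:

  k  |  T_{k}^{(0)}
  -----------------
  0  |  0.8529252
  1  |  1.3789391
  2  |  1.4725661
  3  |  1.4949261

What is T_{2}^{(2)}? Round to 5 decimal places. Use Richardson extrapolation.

1.50041

T_{1}^{(1)} = 1.3789391 + (1.3789391 − 0.8529252)/3 = 1.5542771
T_{2}^{(1)} = (4·1.4725661 − 1.3789391) / 3 = 1.5037751
T_{2}^{(2)} = (16·1.5037751 − 1.5542771) / 15 = 1.5004083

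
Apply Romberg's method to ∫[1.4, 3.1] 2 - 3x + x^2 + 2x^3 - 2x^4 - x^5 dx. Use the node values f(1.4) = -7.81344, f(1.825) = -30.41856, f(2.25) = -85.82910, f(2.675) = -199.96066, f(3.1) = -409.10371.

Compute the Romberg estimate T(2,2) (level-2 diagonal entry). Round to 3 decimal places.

-213.832

T(0,0) (trapezoid, 1 panel, h=1.7000): -354.37958
T(1,0) (trapezoid, 2 panels, h=0.8500): -250.14452
T(2,0) (trapezoid, 4 panels, h=0.4250): -222.98343
T(1,1) = -250.14452 + (-250.14452 − (-354.37958))/3 = -215.39950
T(2,1) = -222.98343 + (-222.98343 − (-250.14452))/3 = -213.92973
T(2,2) = -213.92973 + (-213.92973 − (-215.39950))/15 = -213.83175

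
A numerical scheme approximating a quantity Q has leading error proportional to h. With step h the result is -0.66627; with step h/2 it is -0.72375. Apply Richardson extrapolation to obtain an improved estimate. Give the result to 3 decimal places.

-0.781

Extrapolated value = (2·A(h/2) − A(h)) / (2 − 1)
= (2·(-0.72375) − (-0.66627)) / 1
= -0.78123 / 1 = -0.78123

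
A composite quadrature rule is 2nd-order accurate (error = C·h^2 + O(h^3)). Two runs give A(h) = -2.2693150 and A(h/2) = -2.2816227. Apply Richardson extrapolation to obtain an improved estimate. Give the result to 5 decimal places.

The leading error scales as h^2; refining by a factor of 2 reduces it by 2^2 = 4.
Extrapolated value = (4·A(h/2) − A(h)) / (4 − 1)
= (4·(-2.2816227) − (-2.2693150)) / 3
= -6.8571758 / 3 = -2.2857253

-2.28573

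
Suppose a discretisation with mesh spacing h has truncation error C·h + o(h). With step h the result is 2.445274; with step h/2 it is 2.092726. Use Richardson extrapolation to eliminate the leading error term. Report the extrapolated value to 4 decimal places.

1.7402

Extrapolated value = (2·A(h/2) − A(h)) / (2 − 1)
= (2·2.092726 − 2.445274) / 1
= 1.740178 / 1 = 1.740178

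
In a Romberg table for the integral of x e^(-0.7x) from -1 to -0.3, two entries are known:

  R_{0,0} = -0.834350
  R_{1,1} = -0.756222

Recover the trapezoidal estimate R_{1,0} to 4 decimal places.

-0.7758

From R_{1,1} = (4·R_{1,0} − R_{0,0})/3, solve for R_{1,0}:
4·R_{1,0} = 3·(-0.756222) + (-0.834350) = -3.103016
R_{1,0} = -0.775754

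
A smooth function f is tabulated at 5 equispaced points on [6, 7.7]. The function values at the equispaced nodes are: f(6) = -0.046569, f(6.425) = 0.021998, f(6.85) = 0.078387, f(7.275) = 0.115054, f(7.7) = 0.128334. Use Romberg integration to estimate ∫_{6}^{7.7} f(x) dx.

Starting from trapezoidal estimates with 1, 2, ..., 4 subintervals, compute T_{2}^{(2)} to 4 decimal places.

T_{0}^{(0)} (trapezoid, 1 panel, h=1.7000): 0.069500
T_{1}^{(0)} (trapezoid, 2 panels, h=0.8500): 0.101379
T_{2}^{(0)} (trapezoid, 4 panels, h=0.4250): 0.108937
T_{1}^{(1)} = 0.101379 + (0.101379 − 0.069500)/3 = 0.112005
T_{2}^{(1)} = 0.108937 + (0.108937 − 0.101379)/3 = 0.111456
T_{2}^{(2)} = 0.111456 + (0.111456 − 0.112005)/15 = 0.111419

0.1114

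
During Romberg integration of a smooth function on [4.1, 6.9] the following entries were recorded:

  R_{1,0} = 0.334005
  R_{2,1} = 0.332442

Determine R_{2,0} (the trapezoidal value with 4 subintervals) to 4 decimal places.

0.3328

From R_{2,1} = (4·R_{2,0} − R_{1,0})/3, solve for R_{2,0}:
4·R_{2,0} = 3·0.332442 + 0.334005 = 1.331331
R_{2,0} = 0.332833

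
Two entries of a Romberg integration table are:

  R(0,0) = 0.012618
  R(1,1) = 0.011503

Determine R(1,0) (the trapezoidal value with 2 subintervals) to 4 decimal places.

From R(1,1) = (4·R(1,0) − R(0,0))/3, solve for R(1,0):
4·R(1,0) = 3·0.011503 + 0.012618 = 0.047127
R(1,0) = 0.011782

0.0118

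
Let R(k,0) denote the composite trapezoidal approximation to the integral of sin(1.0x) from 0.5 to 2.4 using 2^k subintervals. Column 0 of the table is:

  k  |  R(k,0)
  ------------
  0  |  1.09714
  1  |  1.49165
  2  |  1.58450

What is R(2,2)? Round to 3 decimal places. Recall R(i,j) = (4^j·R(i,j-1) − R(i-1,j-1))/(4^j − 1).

R(1,1) = (4·1.49165 − 1.09714) / 3 = 1.62315
R(2,1) = (4·1.58450 − 1.49165) / 3 = 1.61545
R(2,2) = (16·1.61545 − 1.62315) / 15 = 1.61494

1.615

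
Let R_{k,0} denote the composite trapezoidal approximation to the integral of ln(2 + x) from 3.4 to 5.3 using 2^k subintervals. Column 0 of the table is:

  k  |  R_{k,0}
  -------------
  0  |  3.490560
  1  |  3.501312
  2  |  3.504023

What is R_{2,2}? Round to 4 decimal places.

3.5049

Richardson extrapolation on the trapezoidal column (denominator 4−1=3):
R_{1,1} = 3.501312 + (3.501312 − 3.490560)/3 = 3.504896
R_{2,1} = 3.504023 + (3.504023 − 3.501312)/3 = 3.504927
R_{2,2} = (16·3.504927 − 3.504896) / 15 = 3.504929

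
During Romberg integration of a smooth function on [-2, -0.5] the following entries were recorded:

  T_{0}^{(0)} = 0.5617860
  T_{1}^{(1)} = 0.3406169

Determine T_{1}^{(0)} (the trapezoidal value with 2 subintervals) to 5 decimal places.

From T_{1}^{(1)} = (4·T_{1}^{(0)} − T_{0}^{(0)})/3, solve for T_{1}^{(0)}:
4·T_{1}^{(0)} = 3·0.3406169 + 0.5617860 = 1.5836367
T_{1}^{(0)} = 0.3959092

0.39591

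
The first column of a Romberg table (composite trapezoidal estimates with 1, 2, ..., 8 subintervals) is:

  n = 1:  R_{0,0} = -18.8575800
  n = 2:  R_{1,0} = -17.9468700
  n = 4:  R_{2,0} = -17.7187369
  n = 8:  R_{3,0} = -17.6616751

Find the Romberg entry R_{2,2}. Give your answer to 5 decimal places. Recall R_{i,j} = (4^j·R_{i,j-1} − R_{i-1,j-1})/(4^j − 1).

-17.64265

R_{1,1} = -17.9468700 + (-17.9468700 − (-18.8575800))/3 = -17.6433000
R_{2,1} = -17.7187369 + (-17.7187369 − (-17.9468700))/3 = -17.6426925
R_{2,2} = -17.6426925 + (-17.6426925 − (-17.6433000))/15 = -17.6426520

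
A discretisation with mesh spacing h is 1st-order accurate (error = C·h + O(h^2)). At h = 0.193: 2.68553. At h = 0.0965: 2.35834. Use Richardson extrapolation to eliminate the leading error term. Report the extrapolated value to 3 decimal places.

2.031

The leading error scales as h; refining by a factor of 2 reduces it by 2^1 = 2.
Extrapolated value = (2·A(h/2) − A(h)) / (2 − 1)
= (2·2.35834 − 2.68553) / 1
= 2.03115 / 1 = 2.03115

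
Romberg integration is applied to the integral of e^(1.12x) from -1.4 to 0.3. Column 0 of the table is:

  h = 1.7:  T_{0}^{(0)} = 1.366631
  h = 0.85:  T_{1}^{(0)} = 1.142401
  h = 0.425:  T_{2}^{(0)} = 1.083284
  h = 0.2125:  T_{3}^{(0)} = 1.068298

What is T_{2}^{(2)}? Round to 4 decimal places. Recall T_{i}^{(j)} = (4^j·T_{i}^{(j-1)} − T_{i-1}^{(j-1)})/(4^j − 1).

1.0633

T_{1}^{(1)} = 1.142401 + (1.142401 − 1.366631)/3 = 1.067658
T_{2}^{(1)} = (4·1.083284 − 1.142401) / 3 = 1.063578
T_{2}^{(2)} = 1.063578 + (1.063578 − 1.067658)/15 = 1.063306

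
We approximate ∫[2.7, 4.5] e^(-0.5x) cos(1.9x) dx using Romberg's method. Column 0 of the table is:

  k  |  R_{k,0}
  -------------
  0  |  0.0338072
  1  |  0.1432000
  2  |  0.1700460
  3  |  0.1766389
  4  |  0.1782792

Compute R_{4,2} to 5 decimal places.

0.17883

Richardson extrapolation on the trapezoidal column (denominator 4−1=3):
R_{3,1} = (4·0.1766389 − 0.1700460) / 3 = 0.1788365
R_{4,1} = (4·0.1782792 − 0.1766389) / 3 = 0.1788260
R_{4,2} = (16·0.1788260 − 0.1788365) / 15 = 0.1788253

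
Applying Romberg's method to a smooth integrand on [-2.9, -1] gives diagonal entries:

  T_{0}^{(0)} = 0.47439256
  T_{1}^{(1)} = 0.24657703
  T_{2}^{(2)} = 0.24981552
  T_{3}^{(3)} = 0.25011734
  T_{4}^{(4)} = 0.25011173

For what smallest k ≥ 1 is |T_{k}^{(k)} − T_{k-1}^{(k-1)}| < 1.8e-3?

|T_{1}^{(1)} − T_{0}^{(0)}| = 0.22781553 ≥ 1.8e-3
|T_{2}^{(2)} − T_{1}^{(1)}| = 0.00323849 ≥ 1.8e-3
|T_{3}^{(3)} − T_{2}^{(2)}| = 0.00030182 < 1.8e-3

k = 3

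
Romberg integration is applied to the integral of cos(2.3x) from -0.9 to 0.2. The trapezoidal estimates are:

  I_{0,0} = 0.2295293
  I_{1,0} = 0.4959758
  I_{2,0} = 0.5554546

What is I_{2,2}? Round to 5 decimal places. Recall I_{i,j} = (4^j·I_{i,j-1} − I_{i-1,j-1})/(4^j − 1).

0.57465

Richardson extrapolation on the trapezoidal column (denominator 4−1=3):
I_{1,1} = (4·0.4959758 − 0.2295293) / 3 = 0.5847913
I_{2,1} = (4·0.5554546 − 0.4959758) / 3 = 0.5752809
I_{2,2} = 0.5752809 + (0.5752809 − 0.5847913)/15 = 0.5746469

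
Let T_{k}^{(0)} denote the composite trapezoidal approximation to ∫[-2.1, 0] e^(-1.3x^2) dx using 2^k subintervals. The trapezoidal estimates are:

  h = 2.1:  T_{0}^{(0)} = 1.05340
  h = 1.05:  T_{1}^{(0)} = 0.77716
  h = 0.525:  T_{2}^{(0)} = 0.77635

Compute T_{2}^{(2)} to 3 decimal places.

0.782

Richardson extrapolation on the trapezoidal column (denominator 4−1=3):
T_{1}^{(1)} = 0.77716 + (0.77716 − 1.05340)/3 = 0.68508
T_{2}^{(1)} = 0.77635 + (0.77635 − 0.77716)/3 = 0.77608
T_{2}^{(2)} = (16·0.77608 − 0.68508) / 15 = 0.78215
(Column j=1 coincides with Simpson's rule on the same nodes.)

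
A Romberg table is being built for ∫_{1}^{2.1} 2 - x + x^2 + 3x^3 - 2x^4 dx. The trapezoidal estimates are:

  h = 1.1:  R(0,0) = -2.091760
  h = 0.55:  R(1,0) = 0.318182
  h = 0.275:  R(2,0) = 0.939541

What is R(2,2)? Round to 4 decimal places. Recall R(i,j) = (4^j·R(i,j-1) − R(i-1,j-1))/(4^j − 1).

R(1,1) = 0.318182 + (0.318182 − (-2.091760))/3 = 1.121496
R(2,1) = (4·0.939541 − 0.318182) / 3 = 1.146661
R(2,2) = (16·1.146661 − 1.121496) / 15 = 1.148339

1.1483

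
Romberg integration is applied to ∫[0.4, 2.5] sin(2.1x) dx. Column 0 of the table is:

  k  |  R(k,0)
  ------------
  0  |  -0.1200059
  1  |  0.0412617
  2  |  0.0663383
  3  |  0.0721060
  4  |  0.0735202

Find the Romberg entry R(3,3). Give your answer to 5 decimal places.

Richardson extrapolation on the trapezoidal column (denominator 4−1=3):
R(1,1) = 0.0412617 + (0.0412617 − (-0.1200059))/3 = 0.0950176
R(2,1) = 0.0663383 + (0.0663383 − 0.0412617)/3 = 0.0746972
R(3,1) = (4·0.0721060 − 0.0663383) / 3 = 0.0740286
R(2,2) = 0.0746972 + (0.0746972 − 0.0950176)/15 = 0.0733425
R(3,2) = 0.0740286 + (0.0740286 − 0.0746972)/15 = 0.0739840
R(3,3) = 0.0739840 + (0.0739840 − 0.0733425)/63 = 0.0739942

0.07399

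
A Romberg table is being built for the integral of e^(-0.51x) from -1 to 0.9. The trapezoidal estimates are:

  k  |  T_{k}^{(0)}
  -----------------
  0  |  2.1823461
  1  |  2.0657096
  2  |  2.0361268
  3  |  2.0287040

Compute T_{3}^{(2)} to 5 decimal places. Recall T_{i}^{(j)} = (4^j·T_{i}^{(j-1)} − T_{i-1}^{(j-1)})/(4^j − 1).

2.02623

T_{2}^{(1)} = (4·2.0361268 − 2.0657096) / 3 = 2.0262659
T_{3}^{(1)} = (4·2.0287040 − 2.0361268) / 3 = 2.0262297
T_{3}^{(2)} = (16·2.0262297 − 2.0262659) / 15 = 2.0262273
(Column j=1 coincides with Simpson's rule on the same nodes.)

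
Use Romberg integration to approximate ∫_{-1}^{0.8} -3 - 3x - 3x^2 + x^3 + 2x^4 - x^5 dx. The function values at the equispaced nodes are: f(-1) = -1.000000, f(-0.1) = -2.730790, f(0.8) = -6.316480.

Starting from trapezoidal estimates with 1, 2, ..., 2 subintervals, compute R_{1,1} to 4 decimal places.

-5.4719

R_{0,0} (trapezoid, 1 panel, h=1.8000): -6.584832
R_{1,0} (trapezoid, 2 panels, h=0.9000): -5.750127
R_{1,1} = -5.750127 + (-5.750127 − (-6.584832))/3 = -5.471892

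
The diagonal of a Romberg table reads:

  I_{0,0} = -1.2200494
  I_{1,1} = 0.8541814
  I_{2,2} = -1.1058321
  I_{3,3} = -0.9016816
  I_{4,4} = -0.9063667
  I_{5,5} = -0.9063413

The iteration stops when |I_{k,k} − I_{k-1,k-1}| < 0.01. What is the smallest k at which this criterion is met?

|I_{1,1} − I_{0,0}| = 2.0742308 ≥ 0.01
|I_{2,2} − I_{1,1}| = 1.9600135 ≥ 0.01
|I_{3,3} − I_{2,2}| = 0.2041505 ≥ 0.01
|I_{4,4} − I_{3,3}| = 0.0046851 < 0.01

k = 4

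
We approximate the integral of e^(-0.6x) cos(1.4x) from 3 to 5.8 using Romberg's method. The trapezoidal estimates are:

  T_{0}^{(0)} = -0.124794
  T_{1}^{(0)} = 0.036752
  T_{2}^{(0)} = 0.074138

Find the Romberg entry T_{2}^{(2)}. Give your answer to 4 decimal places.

0.0863

Richardson extrapolation on the trapezoidal column (denominator 4−1=3):
T_{1}^{(1)} = 0.036752 + (0.036752 − (-0.124794))/3 = 0.090601
T_{2}^{(1)} = (4·0.074138 − 0.036752) / 3 = 0.086600
T_{2}^{(2)} = (16·0.086600 − 0.090601) / 15 = 0.086333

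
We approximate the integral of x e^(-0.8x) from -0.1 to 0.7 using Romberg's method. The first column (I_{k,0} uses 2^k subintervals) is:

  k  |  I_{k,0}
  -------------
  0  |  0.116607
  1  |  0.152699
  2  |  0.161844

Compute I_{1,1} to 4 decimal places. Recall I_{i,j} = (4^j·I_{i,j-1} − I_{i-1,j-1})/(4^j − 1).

Richardson extrapolation on the trapezoidal column (denominator 4−1=3):
I_{1,1} = (4·0.152699 − 0.116607) / 3 = 0.164730

0.1647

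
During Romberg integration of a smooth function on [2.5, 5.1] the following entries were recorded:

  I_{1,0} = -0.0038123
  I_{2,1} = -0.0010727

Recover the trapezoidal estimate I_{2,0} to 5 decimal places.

From I_{2,1} = (4·I_{2,0} − I_{1,0})/3, solve for I_{2,0}:
4·I_{2,0} = 3·(-0.0010727) + (-0.0038123) = -0.0070304
I_{2,0} = -0.0017576

-0.00176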